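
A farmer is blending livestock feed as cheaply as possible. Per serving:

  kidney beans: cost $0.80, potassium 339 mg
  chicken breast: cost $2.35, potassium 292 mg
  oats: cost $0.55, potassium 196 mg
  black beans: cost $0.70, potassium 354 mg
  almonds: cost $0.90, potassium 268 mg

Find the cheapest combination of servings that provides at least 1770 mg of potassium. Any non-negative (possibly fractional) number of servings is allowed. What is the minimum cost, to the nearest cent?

Cost per mg of potassium: black beans $0.0020, kidney beans $0.0024, oats $0.0028, almonds $0.0034, chicken breast $0.0080.
With no serving limits, use only black beans: 1770 mg / 354 mg = 5 servings × $0.70 = $3.50.

$3.50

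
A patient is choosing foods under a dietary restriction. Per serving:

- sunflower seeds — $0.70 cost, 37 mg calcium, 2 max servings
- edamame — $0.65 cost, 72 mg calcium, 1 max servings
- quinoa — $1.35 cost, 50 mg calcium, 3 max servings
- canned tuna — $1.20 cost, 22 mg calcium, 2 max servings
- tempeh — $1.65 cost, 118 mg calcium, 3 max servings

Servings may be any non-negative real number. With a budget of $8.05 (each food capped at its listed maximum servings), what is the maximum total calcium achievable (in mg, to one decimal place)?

Calcium per dollar: edamame 110.8, tempeh 71.52, sunflower seeds 52.86, quinoa 37.04, canned tuna 18.33.
Take 1 serving of edamame: spends $0.65, +72.0 mg calcium (running total 72.0 mg).
Take 3 servings of tempeh: spends $4.95, +354.0 mg calcium (running total 426.0 mg).
Take 2 servings of sunflower seeds: spends $1.40, +74.0 mg calcium (running total 500.0 mg).
Take 0.7778 servings of quinoa: spends $1.05, +38.9 mg calcium (running total 538.9 mg).
Filling greedily by calcium-per-dollar is optimal for one linear limit, giving 538.9 mg.

538.9 mg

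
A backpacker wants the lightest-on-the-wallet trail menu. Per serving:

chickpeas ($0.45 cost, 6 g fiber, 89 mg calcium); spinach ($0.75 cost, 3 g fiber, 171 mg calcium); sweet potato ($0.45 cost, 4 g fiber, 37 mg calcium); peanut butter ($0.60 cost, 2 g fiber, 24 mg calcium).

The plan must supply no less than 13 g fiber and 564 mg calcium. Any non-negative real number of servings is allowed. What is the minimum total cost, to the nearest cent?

chickpeas only: max(13/6, 564/89) = 6.337 servings → $2.85.
spinach only: max(13/3, 564/171) = 4.333 servings → $3.25.
sweet potato only: max(13/4, 564/37) = 15.24 servings → $6.86.
peanut butter only: max(13/2, 564/24) = 23.5 servings → $14.10.
chickpeas + spinach with both tight: 0.6996 servings and 2.934 servings → $2.52.
chickpeas + sweet potato: intersection lies outside the first quadrant.
chickpeas + peanut butter with both targets exact would need a negative amount; discard.
spinach + sweet potato with both tight: 3.098 servings and 0.9267 servings → $2.74.
spinach + peanut butter with both tight: 3.022 servings and 1.967 servings → $3.45.
sweet potato + peanut butter: intersection lies outside the first quadrant.
Cheapest feasible corner: $2.52.

$2.52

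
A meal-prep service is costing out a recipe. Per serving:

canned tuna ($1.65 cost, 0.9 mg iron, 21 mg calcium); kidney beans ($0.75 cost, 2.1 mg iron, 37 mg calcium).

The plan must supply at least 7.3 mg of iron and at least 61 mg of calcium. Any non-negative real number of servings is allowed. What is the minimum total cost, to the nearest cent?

The cheapest plan sits at a corner of the feasible region — with two constraints it uses at most two foods.
canned tuna only: max(7.3/0.9, 61/21) = 8.111 servings → $13.38.
kidney beans only: max(7.3/2.1, 61/37) = 3.476 servings → $2.61.
canned tuna + kidney beans: intersection lies outside the first quadrant.
The minimum over all feasible corners is $2.61.

$2.61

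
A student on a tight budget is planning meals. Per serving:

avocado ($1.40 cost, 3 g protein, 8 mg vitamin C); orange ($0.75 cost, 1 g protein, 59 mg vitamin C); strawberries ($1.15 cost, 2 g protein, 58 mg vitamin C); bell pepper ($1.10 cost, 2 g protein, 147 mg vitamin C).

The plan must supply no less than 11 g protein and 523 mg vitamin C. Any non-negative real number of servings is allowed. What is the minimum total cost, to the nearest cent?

$5.71

At the optimum either one food covers both requirements or two foods hit both targets exactly; no other combination can be cheaper.
avocado only: max(11/3, 523/8) = 65.38 servings → $91.53.
orange only: max(11/1, 523/59) = 11 servings → $8.25.
strawberries only: max(11/2, 523/58) = 9.017 servings → $10.37.
bell pepper only: max(11/2, 523/147) = 5.5 servings → $6.05.
avocado + orange with both tight: 0.7456 servings and 8.763 servings → $7.62.
avocado + strawberries: intersection lies outside the first quadrant.
avocado + bell pepper with both tight: 1.344 servings and 3.485 servings → $5.71.
orange + strawberries with both tight: 6.8 servings and 2.1 servings → $7.51.
orange + bell pepper: intersection lies outside the first quadrant.
strawberries + bell pepper with both tight: 3.208 servings and 2.292 servings → $6.21.
The minimum over all feasible corners is $5.71.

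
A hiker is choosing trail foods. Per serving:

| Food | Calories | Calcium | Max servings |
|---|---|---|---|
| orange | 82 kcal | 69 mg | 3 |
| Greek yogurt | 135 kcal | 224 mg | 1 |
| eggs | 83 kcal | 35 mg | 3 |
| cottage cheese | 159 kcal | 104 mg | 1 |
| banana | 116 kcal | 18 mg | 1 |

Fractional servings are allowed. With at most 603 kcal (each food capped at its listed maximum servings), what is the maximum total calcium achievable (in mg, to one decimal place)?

561.6 mg

Calcium per kcal: Greek yogurt 1.659, orange 0.8415, cottage cheese 0.6541, eggs 0.4217, banana 0.1552.
Take 1 serving of Greek yogurt: uses 135 kcal, +224.0 mg calcium (running total 224.0 mg).
Take 3 servings of orange: uses 246 kcal, +207.0 mg calcium (running total 431.0 mg).
Take 1 serving of cottage cheese: uses 159 kcal, +104.0 mg calcium (running total 535.0 mg).
Take 0.759 servings of eggs: uses 63 kcal, +26.6 mg calcium (running total 561.6 mg).
Greedy by best ratio exhausts the calories allowance optimally: 561.6 mg.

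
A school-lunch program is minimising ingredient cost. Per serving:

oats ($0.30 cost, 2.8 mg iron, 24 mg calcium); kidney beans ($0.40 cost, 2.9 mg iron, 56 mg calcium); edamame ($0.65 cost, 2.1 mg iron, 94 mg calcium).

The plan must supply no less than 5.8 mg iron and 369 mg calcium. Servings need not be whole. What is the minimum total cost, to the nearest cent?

The cheapest plan sits at a corner of the feasible region — with two constraints it uses at most two foods.
oats only: max(5.8/2.8, 369/24) = 15.38 servings → $4.61.
kidney beans only: max(5.8/2.9, 369/56) = 6.589 servings → $2.64.
edamame only: max(5.8/2.1, 369/94) = 3.926 servings → $2.55.
oats + kidney beans: intersection lies outside the first quadrant.
oats + edamame: the both-tight solution has a negative serving — not a feasible corner.
kidney beans + edamame: the both-tight solution has a negative serving — not a feasible corner.
Cheapest feasible corner: $2.55.

$2.55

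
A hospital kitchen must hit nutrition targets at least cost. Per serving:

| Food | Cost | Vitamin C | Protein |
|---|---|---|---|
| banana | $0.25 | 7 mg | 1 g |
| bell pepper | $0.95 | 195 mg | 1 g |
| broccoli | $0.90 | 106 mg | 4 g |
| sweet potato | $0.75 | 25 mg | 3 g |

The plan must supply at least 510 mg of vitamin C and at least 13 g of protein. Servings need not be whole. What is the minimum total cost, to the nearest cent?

This is a tiny linear program; its minimum lies at a vertex of the feasible set. List the vertices and price them.
banana only: max(510/7, 13/1) = 72.86 servings → $18.21.
bell pepper only: max(510/195, 13/1) = 13 servings → $12.35.
broccoli only: max(510/106, 13/4) = 4.811 servings → $4.33.
sweet potato only: max(510/25, 13/3) = 20.4 servings → $15.30.
banana + bell pepper with both tight: 10.77 servings and 2.229 servings → $4.81.
banana + broccoli with both targets exact would need a negative amount; discard.
banana + sweet potato: the both-tight solution has a negative serving — not a feasible corner.
bell pepper + broccoli with both tight: 0.9822 servings and 3.004 servings → $3.64.
bell pepper + sweet potato with both tight: 2.152 servings and 3.616 servings → $4.76.
broccoli + sweet potato: intersection lies outside the first quadrant.
The minimum over all feasible corners is $3.64.

$3.64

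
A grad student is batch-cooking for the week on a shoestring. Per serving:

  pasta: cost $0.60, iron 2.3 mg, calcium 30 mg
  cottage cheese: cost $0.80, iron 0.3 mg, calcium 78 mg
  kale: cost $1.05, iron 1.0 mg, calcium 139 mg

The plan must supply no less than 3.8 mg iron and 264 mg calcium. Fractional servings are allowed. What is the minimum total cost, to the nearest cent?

pasta only: max(3.8/2.3, 264/30) = 8.8 servings → $5.28.
cottage cheese only: max(3.8/0.3, 264/78) = 12.67 servings → $10.13.
kale only: max(3.8/1.0, 264/139) = 3.8 servings → $3.99.
pasta + cottage cheese with both tight: 1.275 servings and 2.894 servings → $3.08.
pasta + kale with both tight: 0.912 servings and 1.702 servings → $2.33.
cottage cheese + kale: intersection lies outside the first quadrant.
So the least-cost plan costs $2.33.

$2.33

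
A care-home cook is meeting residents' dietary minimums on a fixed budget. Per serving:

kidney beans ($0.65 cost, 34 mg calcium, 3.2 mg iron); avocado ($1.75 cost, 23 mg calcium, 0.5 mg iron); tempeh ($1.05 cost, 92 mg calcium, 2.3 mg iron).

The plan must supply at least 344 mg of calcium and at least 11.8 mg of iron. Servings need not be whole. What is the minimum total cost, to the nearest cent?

$4.28

kidney beans only: max(344/34, 11.8/3.2) = 10.12 servings → $6.58.
avocado only: max(344/23, 11.8/0.5) = 23.6 servings → $41.30.
tempeh only: max(344/92, 11.8/2.3) = 5.13 servings → $5.39.
kidney beans + avocado with both tight: 1.756 servings and 12.36 servings → $22.77.
kidney beans + tempeh with both tight: 1.362 servings and 3.236 servings → $4.28.
avocado + tempeh: the both-tight solution has a negative serving — not a feasible corner.
The minimum over all feasible corners is $4.28.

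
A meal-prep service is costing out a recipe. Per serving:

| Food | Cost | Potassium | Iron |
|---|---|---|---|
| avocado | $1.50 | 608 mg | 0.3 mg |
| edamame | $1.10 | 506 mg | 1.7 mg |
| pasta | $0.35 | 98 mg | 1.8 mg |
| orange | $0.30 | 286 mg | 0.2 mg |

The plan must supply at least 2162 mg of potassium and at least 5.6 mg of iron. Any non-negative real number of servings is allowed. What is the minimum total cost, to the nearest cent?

Check every corner: each single food scaled to meet both minima, and each pair solved so both constraints bind.
avocado only: max(2162/608, 5.6/0.3) = 18.67 servings → $28.00.
edamame only: max(2162/506, 5.6/1.7) = 4.273 servings → $4.70.
pasta only: max(2162/98, 5.6/1.8) = 22.06 servings → $7.72.
orange only: max(2162/286, 5.6/0.2) = 28 servings → $8.40.
avocado + edamame with both tight: 0.9546 servings and 3.126 servings → $4.87.
avocado + pasta with both tight: 3.139 servings and 2.588 servings → $5.61.
avocado + orange with both targets exact would need a negative amount; discard.
edamame + pasta: intersection lies outside the first quadrant.
edamame + orange with both tight: 3.037 servings and 2.186 servings → $4.00.
pasta + orange with both tight: 2.361 servings and 6.75 servings → $2.85.
The minimum over all feasible corners is $2.85.

$2.85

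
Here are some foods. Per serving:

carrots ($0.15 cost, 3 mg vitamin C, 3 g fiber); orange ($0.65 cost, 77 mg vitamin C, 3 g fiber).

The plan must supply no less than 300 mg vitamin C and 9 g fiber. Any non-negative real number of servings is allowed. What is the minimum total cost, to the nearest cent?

$2.53

This is a tiny linear program; its minimum lies at a vertex of the feasible set. List the vertices and price them.
carrots only: max(300/3, 9/3) = 100 servings → $15.00.
orange only: max(300/77, 9/3) = 3.896 servings → $2.53.
carrots + orange: intersection lies outside the first quadrant.
So the least-cost plan costs $2.53.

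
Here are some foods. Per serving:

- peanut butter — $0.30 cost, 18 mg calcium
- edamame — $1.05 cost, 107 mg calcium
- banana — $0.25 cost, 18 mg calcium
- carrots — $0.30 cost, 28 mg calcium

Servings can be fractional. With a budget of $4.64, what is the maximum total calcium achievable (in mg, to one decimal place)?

472.8 mg

Calcium per dollar: edamame 101.9, carrots 93.33, banana 72, peanut butter 60.
With no serving limits, spend the whole cost allowance on edamame: $4.64 / $1.05 × 107 mg = 472.8 mg.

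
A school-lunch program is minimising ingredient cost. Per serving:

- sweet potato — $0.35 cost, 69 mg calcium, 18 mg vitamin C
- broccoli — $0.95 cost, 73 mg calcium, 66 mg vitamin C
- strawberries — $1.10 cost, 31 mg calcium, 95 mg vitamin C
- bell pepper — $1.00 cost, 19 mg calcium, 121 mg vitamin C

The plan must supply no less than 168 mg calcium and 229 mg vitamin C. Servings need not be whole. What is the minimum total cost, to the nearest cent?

$2.29

Two binding constraints pin down two serving amounts, so the optimal mix uses at most two foods. The candidates are each food alone (scaled to the tighter of calcium/vitamin C) and each pair with both constraints tight.
sweet potato only: max(168/69, 229/18) = 12.72 servings → $4.45.
broccoli only: max(168/73, 229/66) = 3.47 servings → $3.30.
strawberries only: max(168/31, 229/95) = 5.419 servings → $5.96.
bell pepper only: max(168/19, 229/121) = 8.842 servings → $8.84.
sweet potato + broccoli: the both-tight solution has a negative serving — not a feasible corner.
sweet potato + strawberries with both tight: 1.478 servings and 2.131 servings → $2.86.
sweet potato + bell pepper with both tight: 1.995 servings and 1.596 servings → $2.29.
broccoli + strawberries with both tight: 1.812 servings and 1.151 servings → $2.99.
broccoli + bell pepper with both tight: 2.108 servings and 0.7427 servings → $2.75.
strawberries + bell pepper with both targets exact would need a negative amount; discard.
The minimum over all feasible corners is $2.29.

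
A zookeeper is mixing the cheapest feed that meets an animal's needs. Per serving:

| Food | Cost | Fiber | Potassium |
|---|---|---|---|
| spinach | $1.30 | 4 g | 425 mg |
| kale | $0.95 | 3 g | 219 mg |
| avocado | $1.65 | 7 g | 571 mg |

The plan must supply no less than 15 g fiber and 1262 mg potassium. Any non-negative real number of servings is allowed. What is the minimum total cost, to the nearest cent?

For a min-cost LP with two ≥-constraints, a basic feasible solution has at most two positive variables.
spinach only: max(15/4, 1262/425) = 3.75 servings → $4.88.
kale only: max(15/3, 1262/219) = 5.763 servings → $5.47.
avocado only: max(15/7, 1262/571) = 2.21 servings → $3.65.
spinach + kale with both tight: 1.256 servings and 3.326 servings → $4.79.
spinach + avocado with both tight: 0.3893 servings and 1.92 servings → $3.67.
kale + avocado with both targets exact would need a negative amount; discard.
Cheapest feasible corner: $3.65.

$3.65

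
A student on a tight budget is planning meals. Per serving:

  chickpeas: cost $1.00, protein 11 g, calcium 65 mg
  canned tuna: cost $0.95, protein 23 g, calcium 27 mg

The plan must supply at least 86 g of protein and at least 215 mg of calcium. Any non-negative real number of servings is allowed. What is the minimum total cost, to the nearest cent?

$4.75

For a min-cost LP with two ≥-constraints, a basic feasible solution has at most two positive variables.
chickpeas only: max(86/11, 215/65) = 7.818 servings → $7.82.
canned tuna only: max(86/23, 215/27) = 7.963 servings → $7.56.
chickpeas + canned tuna with both tight: 2.189 servings and 2.692 servings → $4.75.
The minimum over all feasible corners is $4.75.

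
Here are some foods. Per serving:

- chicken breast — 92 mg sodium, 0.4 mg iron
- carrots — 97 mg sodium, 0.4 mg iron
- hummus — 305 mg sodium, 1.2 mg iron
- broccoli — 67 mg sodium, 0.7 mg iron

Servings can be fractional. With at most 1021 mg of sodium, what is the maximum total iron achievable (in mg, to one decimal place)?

Iron per mg sodium: broccoli 0.01045, chicken breast 0.004348, carrots 0.004124, hummus 0.003934.
With no serving limits, spend the whole sodium allowance on broccoli: 1021 mg / 67 mg × 0.7 mg = 10.7 mg.

10.7 mg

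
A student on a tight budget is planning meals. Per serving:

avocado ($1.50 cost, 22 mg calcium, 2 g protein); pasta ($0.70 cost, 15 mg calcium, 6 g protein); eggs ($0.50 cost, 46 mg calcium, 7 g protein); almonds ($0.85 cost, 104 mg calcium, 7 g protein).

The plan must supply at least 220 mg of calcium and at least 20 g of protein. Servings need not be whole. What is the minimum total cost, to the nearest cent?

An LP optimum is at a vertex; with two nutrient constraints at most two foods are used. Check each candidate.
avocado only: max(220/22, 20/2) = 10 servings → $15.00.
pasta only: max(220/15, 20/6) = 14.67 servings → $10.27.
eggs only: max(220/46, 20/7) = 4.783 servings → $2.39.
almonds only: max(220/104, 20/7) = 2.857 servings → $2.43.
avocado + pasta with both tight: 10 servings and 0 servings → $15.00.
avocado + eggs with both tight: 10 servings and 0 servings → $15.00.
avocado + almonds with both tight: 10 servings and 0 servings → $15.00.
pasta + eggs: the both-tight solution has a negative serving — not a feasible corner.
pasta + almonds with both tight: 1.04 servings and 1.965 servings → $2.40.
eggs + almonds with both tight: 1.33 servings and 1.527 servings → $1.96.
The minimum over all feasible corners is $1.96.

$1.96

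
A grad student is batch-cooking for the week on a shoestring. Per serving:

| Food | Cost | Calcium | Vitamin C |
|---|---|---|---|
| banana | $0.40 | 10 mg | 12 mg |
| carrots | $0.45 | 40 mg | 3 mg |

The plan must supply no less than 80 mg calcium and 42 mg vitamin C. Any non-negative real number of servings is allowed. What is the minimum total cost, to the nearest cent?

$1.82

For a min-cost LP with two ≥-constraints, a basic feasible solution has at most two positive variables.
banana only: max(80/10, 42/12) = 8 servings → $3.20.
carrots only: max(80/40, 42/3) = 14 servings → $6.30.
banana + carrots with both tight: 3.2 servings and 1.2 servings → $1.82.
The minimum over all feasible corners is $1.82.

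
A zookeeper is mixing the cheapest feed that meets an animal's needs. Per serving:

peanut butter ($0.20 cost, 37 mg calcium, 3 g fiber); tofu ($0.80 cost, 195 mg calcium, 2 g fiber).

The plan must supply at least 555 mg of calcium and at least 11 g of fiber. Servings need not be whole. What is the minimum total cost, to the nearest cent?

With two linear requirements the optimum uses one or two foods; enumerate the corners.
peanut butter only: max(555/37, 11/3) = 15 servings → $3.00.
tofu only: max(555/195, 11/2) = 5.5 servings → $4.40.
peanut butter + tofu with both tight: 2.025 servings and 2.462 servings → $2.37.
So the least-cost plan costs $2.37.

$2.37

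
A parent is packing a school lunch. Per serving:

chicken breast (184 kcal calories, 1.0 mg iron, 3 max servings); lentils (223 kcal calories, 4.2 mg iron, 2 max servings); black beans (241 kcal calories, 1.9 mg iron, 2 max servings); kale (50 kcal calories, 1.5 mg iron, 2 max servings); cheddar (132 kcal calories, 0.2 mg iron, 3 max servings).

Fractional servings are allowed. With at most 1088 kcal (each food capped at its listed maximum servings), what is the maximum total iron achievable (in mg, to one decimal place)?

Iron per kcal: kale 0.03, lentils 0.01883, black beans 0.007884, chicken breast 0.005435, cheddar 0.001515.
Take 2 servings of kale: uses 100 kcal, +3.0 mg iron (running total 3.0 mg).
Take 2 servings of lentils: uses 446 kcal, +8.4 mg iron (running total 11.4 mg).
Take 2 servings of black beans: uses 482 kcal, +3.8 mg iron (running total 15.2 mg).
Take 0.3261 servings of chicken breast: uses 60 kcal, +0.3 mg iron (running total 15.5 mg).
Filling greedily by iron-per-kcal is optimal for one linear limit, giving 15.5 mg.

15.5 mg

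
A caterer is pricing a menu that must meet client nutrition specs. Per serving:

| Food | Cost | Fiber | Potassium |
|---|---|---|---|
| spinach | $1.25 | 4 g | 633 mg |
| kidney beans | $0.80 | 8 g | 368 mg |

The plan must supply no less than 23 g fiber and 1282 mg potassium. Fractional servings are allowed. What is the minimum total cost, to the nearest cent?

At the optimum either one food covers both requirements or two foods hit both targets exactly; no other combination can be cheaper.
spinach only: max(23/4, 1282/633) = 5.75 servings → $7.19.
kidney beans only: max(23/8, 1282/368) = 3.484 servings → $2.79.
spinach + kidney beans with both tight: 0.4989 servings and 2.626 servings → $2.72.
Cheapest feasible corner: $2.72.

$2.72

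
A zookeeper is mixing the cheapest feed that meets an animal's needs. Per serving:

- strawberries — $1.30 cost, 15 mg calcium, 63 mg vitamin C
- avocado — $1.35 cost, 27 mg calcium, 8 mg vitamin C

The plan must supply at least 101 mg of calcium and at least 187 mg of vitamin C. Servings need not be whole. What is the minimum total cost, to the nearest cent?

$6.53

With two linear requirements the optimum uses one or two foods; enumerate the corners.
strawberries only: max(101/15, 187/63) = 6.733 servings → $8.75.
avocado only: max(101/27, 187/8) = 23.38 servings → $31.56.
strawberries + avocado with both tight: 2.682 servings and 2.25 servings → $6.53.
So the least-cost plan costs $6.53.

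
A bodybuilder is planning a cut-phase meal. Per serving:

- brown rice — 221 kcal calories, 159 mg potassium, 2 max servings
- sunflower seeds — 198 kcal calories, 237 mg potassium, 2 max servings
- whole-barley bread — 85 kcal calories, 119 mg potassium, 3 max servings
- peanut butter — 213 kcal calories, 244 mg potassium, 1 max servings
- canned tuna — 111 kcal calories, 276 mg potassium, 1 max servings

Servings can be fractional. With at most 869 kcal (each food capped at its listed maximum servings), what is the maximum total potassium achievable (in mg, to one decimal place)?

1229.6 mg

Potassium per kcal: canned tuna 2.486, whole-barley bread 1.4, sunflower seeds 1.197, peanut butter 1.146, brown rice 0.7195.
Take 1 serving of canned tuna: uses 111 kcal, +276.0 mg potassium (running total 276.0 mg).
Take 3 servings of whole-barley bread: uses 255 kcal, +357.0 mg potassium (running total 633.0 mg).
Take 2 servings of sunflower seeds: uses 396 kcal, +474.0 mg potassium (running total 1107.0 mg).
Take 0.5023 servings of peanut butter: uses 107 kcal, +122.6 mg potassium (running total 1229.6 mg).
Greedy by best ratio exhausts the calories allowance optimally: 1229.6 mg.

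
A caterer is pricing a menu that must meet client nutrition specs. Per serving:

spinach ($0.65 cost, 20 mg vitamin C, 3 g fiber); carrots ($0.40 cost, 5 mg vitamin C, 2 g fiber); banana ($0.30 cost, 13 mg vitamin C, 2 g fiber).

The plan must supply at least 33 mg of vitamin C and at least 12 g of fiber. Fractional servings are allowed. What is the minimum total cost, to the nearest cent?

An LP optimum is at a vertex; with two nutrient constraints at most two foods are used. Check each candidate.
spinach only: max(33/20, 12/3) = 4 servings → $2.60.
carrots only: max(33/5, 12/2) = 6.6 servings → $2.64.
banana only: max(33/13, 12/2) = 6 servings → $1.80.
spinach + carrots with both tight: 0.24 servings and 5.64 servings → $2.41.
spinach + banana with both targets exact would need a negative amount; discard.
carrots + banana with both tight: 5.625 servings and 0.375 servings → $2.36.
Cheapest feasible corner: $1.80.

$1.80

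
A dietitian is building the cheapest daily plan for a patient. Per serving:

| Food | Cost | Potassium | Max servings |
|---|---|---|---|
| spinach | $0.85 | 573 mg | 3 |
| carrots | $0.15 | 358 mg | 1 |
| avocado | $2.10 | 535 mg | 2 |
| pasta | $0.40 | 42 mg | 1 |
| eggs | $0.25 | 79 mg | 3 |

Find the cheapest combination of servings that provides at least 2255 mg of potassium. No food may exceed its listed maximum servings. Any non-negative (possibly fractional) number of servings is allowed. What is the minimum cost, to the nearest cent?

Cost per mg of potassium: carrots $0.0004, spinach $0.0015, eggs $0.0032, avocado $0.0039, pasta $0.0095.
Take 1 serving of carrots: +358.0 mg potassium for $0.15 (total $0.15, still need 1897.0 mg).
Take 3 servings of spinach: +1719.0 mg potassium for $2.55 (total $2.70, still need 178.0 mg).
Take 2.253 servings of eggs: +178.0 mg potassium for $0.56 (total $3.26, still need 0.0 mg).
Greedy by cheapest-per-mg is optimal for a single linear constraint, so the minimum cost is $3.26.

$3.26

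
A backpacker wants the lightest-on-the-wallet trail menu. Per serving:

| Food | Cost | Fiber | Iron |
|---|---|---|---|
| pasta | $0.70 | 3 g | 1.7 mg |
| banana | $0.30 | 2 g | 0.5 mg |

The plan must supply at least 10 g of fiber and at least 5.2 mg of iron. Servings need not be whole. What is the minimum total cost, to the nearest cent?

At the optimum either one food covers both requirements or two foods hit both targets exactly; no other combination can be cheaper.
pasta only: max(10/3, 5.2/1.7) = 3.333 servings → $2.33.
banana only: max(10/2, 5.2/0.5) = 10.4 servings → $3.12.
pasta + banana with both tight: 2.842 servings and 0.7368 servings → $2.21.
Cheapest feasible corner: $2.21.

$2.21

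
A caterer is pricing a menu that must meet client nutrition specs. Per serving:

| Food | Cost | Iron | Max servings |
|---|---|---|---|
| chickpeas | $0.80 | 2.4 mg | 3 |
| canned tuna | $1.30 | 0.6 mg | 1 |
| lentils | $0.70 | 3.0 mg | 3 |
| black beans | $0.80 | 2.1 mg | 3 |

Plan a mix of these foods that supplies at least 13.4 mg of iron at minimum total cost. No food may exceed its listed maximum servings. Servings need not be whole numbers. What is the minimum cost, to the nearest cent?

Cost per mg of iron: lentils $0.2333, chickpeas $0.3333, black beans $0.3810, canned tuna $2.1667.
Take 3 servings of lentils: +9.0 mg iron for $2.10 (total $2.10, still need 4.4 mg).
Take 1.833 servings of chickpeas: +4.4 mg iron for $1.47 (total $3.57, still need 0.0 mg).
Filling from the cheapest source first is optimal under one linear minimum: $3.57.

$3.57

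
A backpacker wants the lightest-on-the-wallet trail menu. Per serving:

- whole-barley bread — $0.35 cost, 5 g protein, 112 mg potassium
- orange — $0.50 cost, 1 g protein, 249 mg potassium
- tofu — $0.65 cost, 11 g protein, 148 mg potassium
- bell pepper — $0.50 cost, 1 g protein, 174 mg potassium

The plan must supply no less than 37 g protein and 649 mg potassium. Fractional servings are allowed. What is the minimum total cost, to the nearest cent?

$2.37

The cheapest plan sits at a corner of the feasible region — with two constraints it uses at most two foods.
whole-barley bread only: max(37/5, 649/112) = 7.4 servings → $2.59.
orange only: max(37/1, 649/249) = 37 servings → $18.50.
tofu only: max(37/11, 649/148) = 4.385 servings → $2.85.
bell pepper only: max(37/1, 649/174) = 37 servings → $18.50.
whole-barley bread + orange: the both-tight solution has a negative serving — not a feasible corner.
whole-barley bread + tofu with both tight: 3.38 servings and 1.827 servings → $2.37.
whole-barley bread + bell pepper with both targets exact would need a negative amount; discard.
orange + tofu with both tight: 0.6418 servings and 3.305 servings → $2.47.
orange + bell pepper with both targets exact would need a negative amount; discard.
tofu + bell pepper with both tight: 3.278 servings and 0.9417 servings → $2.60.
The minimum over all feasible corners is $2.37.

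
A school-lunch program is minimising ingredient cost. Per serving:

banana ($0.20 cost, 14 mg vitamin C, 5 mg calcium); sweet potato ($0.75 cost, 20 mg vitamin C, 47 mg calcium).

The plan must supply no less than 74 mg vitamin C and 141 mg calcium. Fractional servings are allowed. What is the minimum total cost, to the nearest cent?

$2.39

Two binding constraints pin down two serving amounts, so the optimal mix uses at most two foods. The candidates are each food alone (scaled to the tighter of vitamin C/calcium) and each pair with both constraints tight.
banana only: max(74/14, 141/5) = 28.2 servings → $5.64.
sweet potato only: max(74/20, 141/47) = 3.7 servings → $2.77.
banana + sweet potato with both tight: 1.179 servings and 2.875 servings → $2.39.
So the least-cost plan costs $2.39.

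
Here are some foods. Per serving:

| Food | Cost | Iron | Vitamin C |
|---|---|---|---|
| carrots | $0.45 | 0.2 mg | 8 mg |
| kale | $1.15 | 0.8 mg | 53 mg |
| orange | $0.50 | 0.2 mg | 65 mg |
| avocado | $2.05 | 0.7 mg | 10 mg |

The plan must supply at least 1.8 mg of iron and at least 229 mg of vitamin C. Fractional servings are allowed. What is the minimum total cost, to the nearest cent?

$3.04

Two binding constraints pin down two serving amounts, so the optimal mix uses at most two foods. The candidates are each food alone (scaled to the tighter of iron/vitamin C) and each pair with both constraints tight.
carrots only: max(1.8/0.2, 229/8) = 28.62 servings → $12.88.
kale only: max(1.8/0.8, 229/53) = 4.321 servings → $4.97.
orange only: max(1.8/0.2, 229/65) = 9 servings → $4.50.
avocado only: max(1.8/0.7, 229/10) = 22.9 servings → $46.95.
carrots + kale: the both-tight solution has a negative serving — not a feasible corner.
carrots + orange with both tight: 6.246 servings and 2.754 servings → $4.19.
carrots + avocado: intersection lies outside the first quadrant.
kale + orange with both tight: 1.72 servings and 2.121 servings → $3.04.
kale + avocado: intersection lies outside the first quadrant.
orange + avocado with both tight: 3.271 servings and 1.637 servings → $4.99.
Cheapest feasible corner: $3.04.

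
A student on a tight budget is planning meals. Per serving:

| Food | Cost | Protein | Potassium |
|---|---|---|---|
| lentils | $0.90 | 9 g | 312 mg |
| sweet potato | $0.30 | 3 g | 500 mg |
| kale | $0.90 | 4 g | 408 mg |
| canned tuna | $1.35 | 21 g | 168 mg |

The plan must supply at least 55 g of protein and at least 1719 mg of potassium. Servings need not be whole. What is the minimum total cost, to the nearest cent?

lentils only: max(55/9, 1719/312) = 6.111 servings → $5.50.
sweet potato only: max(55/3, 1719/500) = 18.33 servings → $5.50.
kale only: max(55/4, 1719/408) = 13.75 servings → $12.38.
canned tuna only: max(55/21, 1719/168) = 10.23 servings → $13.81.
lentils + sweet potato: the both-tight solution has a negative serving — not a feasible corner.
lentils + kale: the both-tight solution has a negative serving — not a feasible corner.
lentils + canned tuna with both tight: 5.329 servings and 0.3351 servings → $5.25.
sweet potato + kale: intersection lies outside the first quadrant.
sweet potato + canned tuna with both tight: 2.687 servings and 2.235 servings → $3.82.
kale + canned tuna with both tight: 3.402 servings and 1.971 servings → $5.72.
Cheapest feasible corner: $3.82.

$3.82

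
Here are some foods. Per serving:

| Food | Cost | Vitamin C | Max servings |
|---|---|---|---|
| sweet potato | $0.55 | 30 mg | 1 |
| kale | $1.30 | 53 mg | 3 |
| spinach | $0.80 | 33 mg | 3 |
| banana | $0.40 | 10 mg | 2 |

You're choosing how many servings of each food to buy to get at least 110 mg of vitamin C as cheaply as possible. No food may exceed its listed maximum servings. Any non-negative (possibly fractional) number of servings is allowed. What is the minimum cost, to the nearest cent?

$2.49

Cost per mg of vitamin C: sweet potato $0.0183, spinach $0.0242, kale $0.0245, banana $0.0400.
Take 1 serving of sweet potato: +30.0 mg vitamin C for $0.55 (total $0.55, still need 80.0 mg).
Take 2.424 servings of spinach: +80.0 mg vitamin C for $1.94 (total $2.49, still need 0.0 mg).
Greedy by cheapest-per-mg is optimal for a single linear constraint, so the minimum cost is $2.49.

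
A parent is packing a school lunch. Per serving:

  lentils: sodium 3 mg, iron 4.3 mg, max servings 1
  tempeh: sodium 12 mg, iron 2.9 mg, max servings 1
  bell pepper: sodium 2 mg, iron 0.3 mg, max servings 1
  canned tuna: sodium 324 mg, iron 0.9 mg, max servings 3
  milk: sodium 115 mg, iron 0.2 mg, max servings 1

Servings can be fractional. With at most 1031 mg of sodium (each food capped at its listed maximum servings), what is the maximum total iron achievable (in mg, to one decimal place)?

10.3 mg

Iron per mg sodium: lentils 1.433, tempeh 0.2417, bell pepper 0.15, canned tuna 0.002778, milk 0.001739.
Take 1 serving of lentils: uses 3 mg sodium, +4.3 mg iron (running total 4.3 mg).
Take 1 serving of tempeh: uses 12 mg sodium, +2.9 mg iron (running total 7.2 mg).
Take 1 serving of bell pepper: uses 2 mg sodium, +0.3 mg iron (running total 7.5 mg).
Take 3 servings of canned tuna: uses 972 mg sodium, +2.7 mg iron (running total 10.2 mg).
Take 0.3652 servings of milk: uses 42 mg sodium, +0.1 mg iron (running total 10.3 mg).
Greedy by best ratio exhausts the sodium allowance optimally: 10.3 mg.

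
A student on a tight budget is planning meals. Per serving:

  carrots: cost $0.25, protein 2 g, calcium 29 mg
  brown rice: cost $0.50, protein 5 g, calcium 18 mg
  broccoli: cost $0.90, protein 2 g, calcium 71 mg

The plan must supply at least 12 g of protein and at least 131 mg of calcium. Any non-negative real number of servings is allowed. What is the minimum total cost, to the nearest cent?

$1.40

With two linear requirements the optimum uses one or two foods; enumerate the corners.
carrots only: max(12/2, 131/29) = 6 servings → $1.50.
brown rice only: max(12/5, 131/18) = 7.278 servings → $3.64.
broccoli only: max(12/2, 131/71) = 6 servings → $5.40.
carrots + brown rice with both tight: 4.028 servings and 0.789 servings → $1.40.
carrots + broccoli: intersection lies outside the first quadrant.
brown rice + broccoli with both tight: 1.85 servings and 1.376 servings → $2.16.
The minimum over all feasible corners is $1.40.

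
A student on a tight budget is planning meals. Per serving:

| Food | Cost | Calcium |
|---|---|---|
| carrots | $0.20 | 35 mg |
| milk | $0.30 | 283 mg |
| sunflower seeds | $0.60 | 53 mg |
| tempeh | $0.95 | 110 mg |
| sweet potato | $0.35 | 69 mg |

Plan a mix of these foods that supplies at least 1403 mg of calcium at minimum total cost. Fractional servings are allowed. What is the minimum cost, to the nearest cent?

$1.49

Cost per mg of calcium: milk $0.0011, sweet potato $0.0051, carrots $0.0057, tempeh $0.0086, sunflower seeds $0.0113.
With no serving limits, use only milk: 1403 mg / 283 mg = 4.958 servings × $0.30 = $1.49.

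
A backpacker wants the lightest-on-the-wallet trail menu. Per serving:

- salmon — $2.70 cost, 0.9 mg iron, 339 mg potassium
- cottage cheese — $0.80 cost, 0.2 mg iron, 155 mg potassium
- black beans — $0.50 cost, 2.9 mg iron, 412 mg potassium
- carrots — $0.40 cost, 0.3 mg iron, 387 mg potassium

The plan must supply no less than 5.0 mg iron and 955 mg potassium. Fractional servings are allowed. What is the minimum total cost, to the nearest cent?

$1.11

This is a tiny linear program; its minimum lies at a vertex of the feasible set. List the vertices and price them.
salmon only: max(5.0/0.9, 955/339) = 5.556 servings → $15.00.
cottage cheese only: max(5.0/0.2, 955/155) = 25 servings → $20.00.
black beans only: max(5.0/2.9, 955/412) = 2.318 servings → $1.16.
carrots only: max(5.0/0.3, 955/387) = 16.67 servings → $6.67.
salmon + cottage cheese with both targets exact would need a negative amount; discard.
salmon + black beans with both tight: 1.159 servings and 1.365 servings → $3.81.
salmon + carrots: intersection lies outside the first quadrant.
cottage cheese + black beans with both tight: 1.933 servings and 1.591 servings → $2.34.
cottage cheese + carrots: the both-tight solution has a negative serving — not a feasible corner.
black beans + carrots with both tight: 1.651 servings and 0.7104 servings → $1.11.
Cheapest feasible corner: $1.11.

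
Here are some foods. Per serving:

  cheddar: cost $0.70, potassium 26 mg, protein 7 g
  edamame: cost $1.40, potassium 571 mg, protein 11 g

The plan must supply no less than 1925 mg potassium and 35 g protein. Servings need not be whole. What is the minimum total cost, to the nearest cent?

An LP optimum is at a vertex; with two nutrient constraints at most two foods are used. Check each candidate.
cheddar only: max(1925/26, 35/7) = 74.04 servings → $51.83.
edamame only: max(1925/571, 35/11) = 3.371 servings → $4.72.
cheddar + edamame: intersection lies outside the first quadrant.
So the least-cost plan costs $4.72.

$4.72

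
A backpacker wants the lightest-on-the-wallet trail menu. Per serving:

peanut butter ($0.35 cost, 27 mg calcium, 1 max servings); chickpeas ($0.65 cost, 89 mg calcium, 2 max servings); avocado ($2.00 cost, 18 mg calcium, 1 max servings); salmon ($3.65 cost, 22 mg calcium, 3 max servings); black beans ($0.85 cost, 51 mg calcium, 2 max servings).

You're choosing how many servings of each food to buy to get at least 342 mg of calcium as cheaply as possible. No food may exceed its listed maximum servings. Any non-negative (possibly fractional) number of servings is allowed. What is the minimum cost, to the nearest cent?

$8.17

Cost per mg of calcium: chickpeas $0.0073, peanut butter $0.0130, black beans $0.0167, avocado $0.1111, salmon $0.1659.
Take 2 servings of chickpeas: +178.0 mg calcium for $1.30 (total $1.30, still need 164.0 mg).
Take 1 serving of peanut butter: +27.0 mg calcium for $0.35 (total $1.65, still need 137.0 mg).
Take 2 servings of black beans: +102.0 mg calcium for $1.70 (total $3.35, still need 35.0 mg).
Take 1 serving of avocado: +18.0 mg calcium for $2.00 (total $5.35, still need 17.0 mg).
Take 0.7727 servings of salmon: +17.0 mg calcium for $2.82 (total $8.17, still need 0.0 mg).
Filling from the cheapest source first is optimal under one linear minimum: $8.17.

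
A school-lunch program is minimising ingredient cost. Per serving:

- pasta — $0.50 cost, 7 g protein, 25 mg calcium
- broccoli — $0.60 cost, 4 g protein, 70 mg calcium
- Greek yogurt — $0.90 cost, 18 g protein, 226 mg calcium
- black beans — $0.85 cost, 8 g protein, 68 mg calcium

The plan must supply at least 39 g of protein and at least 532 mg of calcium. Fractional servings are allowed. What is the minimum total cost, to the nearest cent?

An LP optimum is at a vertex; with two nutrient constraints at most two foods are used. Check each candidate.
pasta only: max(39/7, 532/25) = 21.28 servings → $10.64.
broccoli only: max(39/4, 532/70) = 9.75 servings → $5.85.
Greek yogurt only: max(39/18, 532/226) = 2.354 servings → $2.12.
black beans only: max(39/8, 532/68) = 7.824 servings → $6.65.
pasta + broccoli with both tight: 1.544 servings and 7.049 servings → $5.00.
pasta + Greek yogurt: the both-tight solution has a negative serving — not a feasible corner.
pasta + black beans: intersection lies outside the first quadrant.
broccoli + Greek yogurt with both tight: 2.14 servings and 1.691 servings → $2.81.
broccoli + black beans with both tight: 5.569 servings and 2.09 servings → $5.12.
Greek yogurt + black beans: intersection lies outside the first quadrant.
Cheapest feasible corner: $2.12.

$2.12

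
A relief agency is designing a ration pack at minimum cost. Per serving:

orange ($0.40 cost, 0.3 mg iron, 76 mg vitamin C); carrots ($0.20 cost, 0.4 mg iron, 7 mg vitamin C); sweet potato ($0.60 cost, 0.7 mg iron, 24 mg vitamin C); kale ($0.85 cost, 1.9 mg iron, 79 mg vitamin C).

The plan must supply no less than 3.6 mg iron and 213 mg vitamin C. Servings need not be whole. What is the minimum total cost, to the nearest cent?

$1.88

Two binding constraints pin down two serving amounts, so the optimal mix uses at most two foods. The candidates are each food alone (scaled to the tighter of iron/vitamin C) and each pair with both constraints tight.
orange only: max(3.6/0.3, 213/76) = 12 servings → $4.80.
carrots only: max(3.6/0.4, 213/7) = 30.43 servings → $6.09.
sweet potato only: max(3.6/0.7, 213/24) = 8.875 servings → $5.33.
kale only: max(3.6/1.9, 213/79) = 2.696 servings → $2.29.
orange + carrots with both tight: 2.12 servings and 7.41 servings → $2.33.
orange + sweet potato with both tight: 1.363 servings and 4.559 servings → $3.28.
orange + kale with both tight: 0.9967 servings and 1.737 servings → $1.88.
carrots + sweet potato: intersection lies outside the first quadrant.
carrots + kale: the both-tight solution has a negative serving — not a feasible corner.
sweet potato + kale: intersection lies outside the first quadrant.
So the least-cost plan costs $1.88.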